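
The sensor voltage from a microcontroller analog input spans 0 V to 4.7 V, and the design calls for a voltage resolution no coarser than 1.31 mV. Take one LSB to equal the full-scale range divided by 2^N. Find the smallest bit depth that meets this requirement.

12 bits

Full-scale range = 4.7 V.
Need 2^N ≥ 4.7 V / 1.31 mV = 3588 → N_min = 12.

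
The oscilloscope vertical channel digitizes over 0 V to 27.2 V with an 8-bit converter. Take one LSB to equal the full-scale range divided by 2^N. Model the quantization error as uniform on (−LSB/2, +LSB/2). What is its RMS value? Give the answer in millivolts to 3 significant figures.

Full-scale range = 27.2 V.
Step size = 27.2/256 V = 106.25 mV.
V_rms = LSB/√12 = 106.25 mV / √12 = 30.7 mV.

30.7 mV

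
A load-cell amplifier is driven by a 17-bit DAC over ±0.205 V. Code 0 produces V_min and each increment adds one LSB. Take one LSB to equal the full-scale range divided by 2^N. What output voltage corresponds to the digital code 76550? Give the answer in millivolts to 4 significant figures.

34.45 mV

The full-scale span is 0.205 − (-0.205) = 0.41 V. LSB = 0.41 V / 2^17.
Output = V_min + (76550/131072) × range = -0.205 + 0.584030 × 0.41 V
      = -0.205 V + 0.239452 V = 0.0344524 V.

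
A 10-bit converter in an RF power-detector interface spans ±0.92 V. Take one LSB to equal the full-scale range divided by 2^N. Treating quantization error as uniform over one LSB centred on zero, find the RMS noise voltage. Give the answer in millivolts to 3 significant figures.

0.519 mV

Range = 0.92 − (-0.92) = 1.84 V.
One LSB is 1.84 V / 1024 = 1.7969 mV.
For a uniform distribution on [−LSB/2, +LSB/2], V_rms = LSB/√12 = 1.7969 mV/3.4641 = 0.519 mV.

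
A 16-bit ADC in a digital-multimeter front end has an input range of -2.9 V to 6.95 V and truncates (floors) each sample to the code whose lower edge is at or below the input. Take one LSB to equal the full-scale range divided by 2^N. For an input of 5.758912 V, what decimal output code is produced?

57611

Full-scale range = 6.95 V − (-2.9 V) = 9.85 V. LSB = 9.85 V / 2^16 ≈ 150.3 µV.
code = ⌊(V_in − V_min)/LSB⌋ = ⌊(V_in − V_min) × 2^16 / range⌋
     = ⌊(5.758912 − (-2.9)) × 65536 / 9.85⌋ = ⌊8.658912 × 65536/9.85⌋
     = ⌊57611.214⌋ = 57611.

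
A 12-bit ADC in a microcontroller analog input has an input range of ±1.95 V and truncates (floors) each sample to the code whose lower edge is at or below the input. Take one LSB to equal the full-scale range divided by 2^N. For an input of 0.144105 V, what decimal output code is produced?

2199

Range = 1.95 − (-1.95) = 3.9 V. LSB = 3.9 V / 2^12 ≈ 0.9521 mV.
(V_in − V_min) × 2^12/range = (0.144105 − (-1.95)) × 4096/3.9 = 2199.347.
Floor → code = 2199.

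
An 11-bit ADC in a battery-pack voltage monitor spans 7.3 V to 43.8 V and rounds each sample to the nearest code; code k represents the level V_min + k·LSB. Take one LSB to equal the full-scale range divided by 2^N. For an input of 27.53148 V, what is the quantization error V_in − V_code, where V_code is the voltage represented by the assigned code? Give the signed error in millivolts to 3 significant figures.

+3.21 mV

Full-scale range = 43.8 V − (7.3 V) = 36.5 V. LSB = 36.5 V / 2^11 ≈ 17.82 mV.
Position in LSBs: (27.53148 − (7.3)) × 2048/36.5 = 1135.1800; rounding gives k = 1135.
V_code = 7.3 + (1135/2048) × 36.5 = 27.52827148 V.
e = 27.53148 − (27.52827148) = +3.21 mV.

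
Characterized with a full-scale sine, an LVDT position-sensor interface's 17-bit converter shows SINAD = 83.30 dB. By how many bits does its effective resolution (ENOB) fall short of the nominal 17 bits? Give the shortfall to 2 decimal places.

ENOB = (SINAD − 1.76)/6.02 = (83.30 − 1.76)/6.02 = 13.5449 bits.
Shortfall = 17 − 13.5449 = 3.4551 bits.

3.46 bits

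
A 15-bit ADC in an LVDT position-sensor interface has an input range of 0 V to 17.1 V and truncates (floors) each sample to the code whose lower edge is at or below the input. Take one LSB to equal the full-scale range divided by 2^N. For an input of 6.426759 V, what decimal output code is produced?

12315

Span = 17.1 V. LSB = 17.1 V / 2^15 ≈ 0.5219 mV.
code = ⌊(V_in − V_min)/LSB⌋ = ⌊(V_in − V_min) × 2^15 / range⌋
     = ⌊(6.426759 − (0)) × 32768 / 17.1⌋ = ⌊6.426759 × 32768/17.1⌋
     = ⌊12315.324⌋ = 12315.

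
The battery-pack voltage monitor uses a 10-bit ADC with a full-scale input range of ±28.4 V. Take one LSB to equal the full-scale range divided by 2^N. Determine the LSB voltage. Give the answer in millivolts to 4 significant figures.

Range = 28.4 − (-28.4) = 56.8 V.
Number of codes = 2^10 = 1024.
LSB = 56.8 V ÷ 2^10 = 56.8/1024 V = 55.47 mV.

55.47 mV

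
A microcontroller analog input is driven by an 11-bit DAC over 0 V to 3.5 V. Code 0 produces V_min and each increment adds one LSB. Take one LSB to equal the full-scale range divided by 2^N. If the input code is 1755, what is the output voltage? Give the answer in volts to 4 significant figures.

2.999 V

Span = 3.5 V. LSB = 3.5 V / 2^11.
V_out = V_min + code × LSB = 0 V + 1755 × 3.5 V / 2048
      = 0 V + 2.99927 V = 2.99927 V.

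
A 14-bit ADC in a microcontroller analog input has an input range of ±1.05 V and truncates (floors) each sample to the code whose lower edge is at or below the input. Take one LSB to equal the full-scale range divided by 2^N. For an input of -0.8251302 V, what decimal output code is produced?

1754

Range = 1.05 − (-1.05) = 2.1 V. LSB = 2.1 V / 2^14 ≈ 128.2 µV.
code = ⌊(V_in − V_min)/LSB⌋ = ⌊(V_in − V_min) × 2^14 / range⌋
     = ⌊(-0.8251302 − (-1.05)) × 16384 / 2.1⌋ = ⌊0.2248698 × 16384/2.1⌋
     = ⌊1754.413⌋ = 1754.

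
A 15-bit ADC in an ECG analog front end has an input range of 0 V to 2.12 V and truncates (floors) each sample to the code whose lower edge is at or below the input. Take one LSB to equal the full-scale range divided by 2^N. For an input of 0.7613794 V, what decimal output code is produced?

Full-scale range = 2.12 V. LSB = 2.12 V / 2^15 ≈ 64.70 µV.
code = ⌊(V_in − V_min)/LSB⌋ = ⌊(V_in − V_min) × 2^15 / range⌋
     = ⌊(0.7613794 − (0)) × 32768 / 2.12⌋ = ⌊0.7613794 × 32768/2.12⌋
     = ⌊11768.340⌋ = 11768.

11768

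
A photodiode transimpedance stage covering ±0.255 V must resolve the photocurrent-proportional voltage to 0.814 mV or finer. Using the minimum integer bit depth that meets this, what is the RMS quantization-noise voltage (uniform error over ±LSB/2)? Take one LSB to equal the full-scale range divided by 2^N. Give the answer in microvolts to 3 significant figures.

144 µV

Full-scale range = 0.255 V − (-0.255 V) = 0.51 V.
0.51 V / 0.814 mV = 626.5. Since 2^9 = 512 and 2^10 = 1024, N = 10.
LSB = 0.51 V ÷ 2^10 = 0.51/1024 V = 498.05 µV.
RMS noise = LSB/√12 = 144 µV.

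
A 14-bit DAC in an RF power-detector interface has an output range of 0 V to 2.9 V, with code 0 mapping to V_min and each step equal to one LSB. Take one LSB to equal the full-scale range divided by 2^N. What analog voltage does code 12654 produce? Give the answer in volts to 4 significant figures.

Range is 2.9 V. LSB = 2.9 V / 2^14.
Output = V_min + (12654/16384) × range = 0 + 0.772339 × 2.9 V
      = 0 + 2.23978 = 2.23978 V.

2.240 V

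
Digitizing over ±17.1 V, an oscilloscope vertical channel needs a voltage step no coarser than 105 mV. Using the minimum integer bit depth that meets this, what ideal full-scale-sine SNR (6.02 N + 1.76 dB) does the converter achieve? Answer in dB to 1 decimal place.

Range = 17.1 − (-17.1) = 34.2 V.
Required number of levels: 34.2/105 mV = 325.71; smallest N with 2^N ≥ that is 9.
6.02(9) + 1.76 = 55.94 dB.

55.9 dB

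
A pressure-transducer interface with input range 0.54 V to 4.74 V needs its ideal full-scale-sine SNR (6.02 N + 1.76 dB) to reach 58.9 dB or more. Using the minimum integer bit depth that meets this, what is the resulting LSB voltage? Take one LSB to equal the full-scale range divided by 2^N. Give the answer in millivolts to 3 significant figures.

Full-scale range = 4.74 V − (0.54 V) = 4.2 V.
6.02 N + 1.76 ≥ 58.9 gives N ≥ 9.492, so the minimum integer is 10.
One LSB is 4.2 V / 1024 = 4.10 mV.

4.10 mV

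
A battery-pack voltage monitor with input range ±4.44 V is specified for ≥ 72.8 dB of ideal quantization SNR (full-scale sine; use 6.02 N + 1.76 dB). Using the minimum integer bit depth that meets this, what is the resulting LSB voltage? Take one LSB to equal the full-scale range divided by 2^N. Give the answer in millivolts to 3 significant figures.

Span: 4.44 V − (-4.44 V) = 8.88 V.
6.02 N + 1.76 ≥ 72.8 gives N ≥ 11.801, so the minimum integer is 12.
Step size = 8.88/4096 V = 2.17 mV.

2.17 mV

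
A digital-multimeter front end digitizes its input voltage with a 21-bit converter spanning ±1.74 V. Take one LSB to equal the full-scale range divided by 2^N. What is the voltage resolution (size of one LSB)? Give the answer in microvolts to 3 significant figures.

1.66 µV

Full-scale range = 1.74 V − (-1.74 V) = 3.48 V.
2^21 = 2097152 levels.
One LSB is 3.48 V / 2097152 = 1.66 µV.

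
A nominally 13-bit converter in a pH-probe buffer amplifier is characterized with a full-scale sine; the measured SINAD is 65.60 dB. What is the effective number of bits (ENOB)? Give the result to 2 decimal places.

10.60 bits

(65.60 − 1.76) / 6.02 = 63.84/6.02 = 10.6047 effective bits.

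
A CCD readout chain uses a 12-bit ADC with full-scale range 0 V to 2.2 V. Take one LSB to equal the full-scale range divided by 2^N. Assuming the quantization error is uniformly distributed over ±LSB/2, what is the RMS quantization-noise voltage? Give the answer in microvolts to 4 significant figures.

155.1 µV

Span = 2.2 V.
Step size = 2.2/4096 V = 0.537109 mV.
V_rms = LSB/√12 = 0.537109 mV / √12 = 155.1 µV.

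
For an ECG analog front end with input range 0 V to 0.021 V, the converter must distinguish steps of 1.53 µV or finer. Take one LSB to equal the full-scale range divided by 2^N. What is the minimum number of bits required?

V_FS = 0.021 V.
Levels needed ≥ 0.021/1.53 µV = 13730. 2^14 = 16384 suffices, so N_min = 14.

14 bits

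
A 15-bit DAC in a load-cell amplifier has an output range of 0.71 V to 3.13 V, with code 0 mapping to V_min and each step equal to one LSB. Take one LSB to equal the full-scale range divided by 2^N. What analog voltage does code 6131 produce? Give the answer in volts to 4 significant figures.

1.163 V

Full-scale range = 3.13 V − (0.71 V) = 2.42 V. LSB = 2.42 V / 2^15.
Output = V_min + (6131/32768) × range = 0.71 + 0.187103 × 2.42 V
      = 0.71 + 0.452790 = 1.16279 V.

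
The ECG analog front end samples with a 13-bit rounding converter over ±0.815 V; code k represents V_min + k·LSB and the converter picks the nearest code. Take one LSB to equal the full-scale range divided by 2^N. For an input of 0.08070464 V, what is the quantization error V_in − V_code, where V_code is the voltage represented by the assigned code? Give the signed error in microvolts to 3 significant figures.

Range = 0.815 − (-0.815) = 1.63 V. LSB = 1.63 V / 2^13 ≈ 199.0 µV.
Position in LSBs: (0.08070464 − (-0.815)) × 8192/1.63 = 4501.6027; rounding gives k = 4502.
V_code = -0.815 + (4502/8192) × 1.63 = 0.08078369141 V.
e = 0.08070464 − (0.08078369141) = −79.1 µV.

−79.1 µV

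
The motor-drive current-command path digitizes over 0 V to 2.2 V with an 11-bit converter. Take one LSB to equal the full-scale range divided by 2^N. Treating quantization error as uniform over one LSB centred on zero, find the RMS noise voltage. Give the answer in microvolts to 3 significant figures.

Range is 2.2 V.
LSB = 2.2 V / 2^11 = 1.0742 mV.
RMS of a uniform error over width LSB is LSB/√12 = 310 µV.

310 µV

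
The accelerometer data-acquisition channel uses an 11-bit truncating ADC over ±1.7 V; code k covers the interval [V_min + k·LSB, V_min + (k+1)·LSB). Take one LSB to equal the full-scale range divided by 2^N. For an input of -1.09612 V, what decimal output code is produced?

Range = 1.7 − (-1.7) = 3.4 V. LSB = 3.4 V / 2^11 ≈ 1.660 mV.
code = ⌊(V_in − V_min)/LSB⌋ = ⌊(V_in − V_min) × 2^11 / range⌋
     = ⌊(-1.09612 − (-1.7)) × 2048 / 3.4⌋ = ⌊0.60388 × 2048/3.4⌋
     = ⌊363.749⌋ = 363.

363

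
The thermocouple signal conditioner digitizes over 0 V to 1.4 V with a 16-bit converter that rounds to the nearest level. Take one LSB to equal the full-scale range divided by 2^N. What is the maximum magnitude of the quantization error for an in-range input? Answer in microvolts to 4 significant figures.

Full-scale range = 1.4 V.
LSB = 1.4 V / 2^16 = 21.3623 µV.
Worst-case error for round-to-nearest is half an LSB: 10.68 µV.

10.68 µV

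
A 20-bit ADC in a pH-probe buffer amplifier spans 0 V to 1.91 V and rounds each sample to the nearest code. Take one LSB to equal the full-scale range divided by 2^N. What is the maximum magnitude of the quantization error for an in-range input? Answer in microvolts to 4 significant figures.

Full-scale range = 1.91 V.
Step size = 1.91/1048576 V = 1.82152 µV.
|e|_max = LSB/2 = 0.9108 µV.

0.9108 µV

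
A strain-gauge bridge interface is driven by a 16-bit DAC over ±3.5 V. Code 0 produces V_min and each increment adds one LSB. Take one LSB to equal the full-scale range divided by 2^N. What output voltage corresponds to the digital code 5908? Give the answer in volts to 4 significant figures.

Full-scale range = 3.5 V − (-3.5 V) = 7 V. LSB = 7 V / 2^16.
V_out = V_min + code × LSB = -3.5 V + 5908 × 7 V / 65536
      = -3.5 V + 0.631042 V = -2.86896 V.

-2.869 V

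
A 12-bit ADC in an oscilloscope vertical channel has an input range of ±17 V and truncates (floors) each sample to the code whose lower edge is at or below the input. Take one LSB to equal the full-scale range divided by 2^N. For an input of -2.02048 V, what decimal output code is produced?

The full-scale span is 17 − (-17) = 34 V. LSB = 34 V / 2^12 ≈ 8.301 mV.
code = ⌊(V_in − V_min)/LSB⌋ = ⌊(V_in − V_min) × 2^12 / range⌋
     = ⌊(-2.02048 − (-17)) × 4096 / 34⌋ = ⌊14.97952 × 4096/34⌋
     = ⌊1804.592⌋ = 1804.

1804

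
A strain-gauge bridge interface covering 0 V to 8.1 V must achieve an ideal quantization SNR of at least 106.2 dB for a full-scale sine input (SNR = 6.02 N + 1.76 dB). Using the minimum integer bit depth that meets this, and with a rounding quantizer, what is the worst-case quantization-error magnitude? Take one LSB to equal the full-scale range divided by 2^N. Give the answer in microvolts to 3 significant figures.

Span = 8.1 V.
Required N = ⌈(106.2 − 1.76)/6.02⌉ = ⌈17.349⌉ = 18.
LSB = 8.1 V / 2^18 = 30.899 µV.
Max error for round-to-nearest is LSB/2 = 15.4 µV.

15.4 µV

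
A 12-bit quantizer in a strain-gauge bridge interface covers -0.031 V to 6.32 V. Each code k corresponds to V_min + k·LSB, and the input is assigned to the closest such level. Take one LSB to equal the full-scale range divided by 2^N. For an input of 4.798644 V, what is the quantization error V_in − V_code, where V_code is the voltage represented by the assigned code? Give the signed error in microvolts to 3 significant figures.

−279 µV

Full-scale range = 6.32 V − (-0.031 V) = 6.351 V. LSB = 6.351 V / 2^12 ≈ 1.551 mV.
(V_in − V_min)/LSB = (4.798644 − (-0.031)) × 4096/6.351 = 3114.8200 → nearest code k = 3115.
V_code = V_min + k × range/2^12 = -0.031 + 3115 × 6.351/4096 = 4.798923096 V.
Error = V_in − V_code = 4.798644 − (4.798923096) = −279 µV.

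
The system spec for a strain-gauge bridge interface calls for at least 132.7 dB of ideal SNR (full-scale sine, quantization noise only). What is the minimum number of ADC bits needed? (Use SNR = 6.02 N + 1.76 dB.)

Required N = ⌈(132.7 − 1.76)/6.02⌉ = ⌈21.751⌉ = 22.

22 bits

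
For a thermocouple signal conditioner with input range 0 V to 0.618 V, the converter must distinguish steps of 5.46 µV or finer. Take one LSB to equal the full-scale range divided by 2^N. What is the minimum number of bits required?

17 bits

Range is 0.618 V.
Required number of levels: 0.618/5.46 µV = 113190; smallest N with 2^N ≥ that is 17.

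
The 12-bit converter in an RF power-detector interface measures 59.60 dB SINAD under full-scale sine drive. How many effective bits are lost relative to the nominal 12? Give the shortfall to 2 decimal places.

ENOB = (SINAD − 1.76)/6.02 = (59.60 − 1.76)/6.02 = 9.6080 bits.
12 − 9.6080 = 2.39 bits below nominal.

2.39 bits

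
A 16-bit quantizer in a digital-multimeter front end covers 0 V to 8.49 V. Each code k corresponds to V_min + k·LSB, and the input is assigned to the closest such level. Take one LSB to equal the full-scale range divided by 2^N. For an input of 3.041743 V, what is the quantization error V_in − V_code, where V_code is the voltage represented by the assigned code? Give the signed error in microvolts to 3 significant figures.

Span = 8.49 V. LSB = 8.49 V / 2^16 ≈ 129.5 µV.
(3.041743 − (0)) / LSB = 3.041743 × 65536/8.49 = 23479.8197. Nearest integer: k = 23480.
Reconstructed level: 0 + 23480 × 8.49/65536 V = 3.0417663574 V.
V_in − V_code = 3.041743 − (3.0417663574) = −23.4 µV.

−23.4 µV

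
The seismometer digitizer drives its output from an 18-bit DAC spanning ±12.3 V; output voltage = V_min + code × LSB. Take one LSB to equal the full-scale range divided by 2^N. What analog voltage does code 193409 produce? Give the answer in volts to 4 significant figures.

5.850 V

Range = 12.3 − (-12.3) = 24.6 V. LSB = 24.6 V / 2^18.
Output = V_min + (193409/262144) × range = -12.3 + 0.737797 × 24.6 V
      = -12.3 V + 18.1498 V = 5.84980 V.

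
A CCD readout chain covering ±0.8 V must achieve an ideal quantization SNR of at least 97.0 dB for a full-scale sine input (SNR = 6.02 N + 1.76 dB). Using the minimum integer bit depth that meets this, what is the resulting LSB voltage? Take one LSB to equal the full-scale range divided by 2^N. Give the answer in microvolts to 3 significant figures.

24.4 µV

Full-scale range = 0.8 V − (-0.8 V) = 1.6 V.
Required N = ⌈(97.0 − 1.76)/6.02⌉ = ⌈15.821⌉ = 16.
One LSB is 1.6 V / 65536 = 24.4 µV.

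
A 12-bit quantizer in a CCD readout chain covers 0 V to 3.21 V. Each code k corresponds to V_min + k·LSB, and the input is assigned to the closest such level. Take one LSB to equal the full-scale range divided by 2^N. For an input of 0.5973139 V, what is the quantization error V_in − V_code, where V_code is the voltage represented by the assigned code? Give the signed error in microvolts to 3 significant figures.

+141 µV

Range is 3.21 V. LSB = 3.21 V / 2^12 ≈ 0.7837 mV.
(V_in − V_min)/LSB = (0.5973139 − (0)) × 4096/3.21 = 762.1800 → nearest code k = 762.
V_code = V_min + k × range/2^12 = 0 + 762 × 3.21/4096 = 0.5971728516 V.
e = 0.5973139 − (0.5971728516) = +141 µV.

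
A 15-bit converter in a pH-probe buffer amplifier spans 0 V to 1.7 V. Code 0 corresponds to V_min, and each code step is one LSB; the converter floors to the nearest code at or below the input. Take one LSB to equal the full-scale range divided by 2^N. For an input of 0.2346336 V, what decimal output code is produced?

4522

Span = 1.7 V. LSB = 1.7 V / 2^15 ≈ 51.88 µV.
V_in − V_min = 0.2346336 − (0) = 0.2346336 V.
Divide by LSB: 0.2346336 × 32768/1.7 = 4522.6316.
Truncating gives code 4522.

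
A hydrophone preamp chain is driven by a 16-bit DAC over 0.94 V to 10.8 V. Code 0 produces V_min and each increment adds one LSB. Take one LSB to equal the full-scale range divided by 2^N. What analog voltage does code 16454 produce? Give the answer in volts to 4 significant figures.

Span: 10.8 V − (0.94 V) = 9.86 V. LSB = 9.86 V / 2^16.
Output = V_min + (16454/65536) × range = 0.94 + 0.251068 × 9.86 V
      = 0.94 V + 2.47553 V = 3.41553 V.

3.416 V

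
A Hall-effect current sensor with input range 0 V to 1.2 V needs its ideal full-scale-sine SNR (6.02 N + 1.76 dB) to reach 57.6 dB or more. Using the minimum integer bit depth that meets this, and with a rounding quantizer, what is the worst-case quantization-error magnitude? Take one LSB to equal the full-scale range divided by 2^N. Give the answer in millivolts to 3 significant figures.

0.586 mV

Full-scale range = 1.2 V.
6.02 N + 1.76 ≥ 57.6 gives N ≥ 9.276, so the minimum integer is 10.
LSB = 1.2 V ÷ 2^10 = 1.2/1024 V = 1.1719 mV.
Max error for round-to-nearest is LSB/2 = 0.586 mV.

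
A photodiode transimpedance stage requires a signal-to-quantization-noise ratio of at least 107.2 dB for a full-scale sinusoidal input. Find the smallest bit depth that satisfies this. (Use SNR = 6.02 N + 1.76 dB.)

18 bits

Required N = ⌈(107.2 − 1.76)/6.02⌉ = ⌈17.515⌉ = 18.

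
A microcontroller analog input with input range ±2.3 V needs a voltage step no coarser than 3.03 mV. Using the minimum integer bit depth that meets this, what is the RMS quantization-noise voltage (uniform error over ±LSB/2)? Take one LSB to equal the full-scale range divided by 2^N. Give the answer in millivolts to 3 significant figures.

The full-scale span is 2.3 − (-2.3) = 4.6 V.
Required number of levels: 4.6/3.03 mV = 1518.2; smallest N with 2^N ≥ that is 11.
LSB = 4.6 V / 2^11 = 2.2461 mV.
σ_q = LSB/√12 = 2.2461 mV/3.4641 = 0.648 mV.

0.648 mV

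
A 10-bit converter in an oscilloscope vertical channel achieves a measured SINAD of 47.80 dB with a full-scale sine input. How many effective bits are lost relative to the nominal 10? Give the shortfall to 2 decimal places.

N_eff = (47.80 − 1.76)/6.02 = 7.6478 bits.
Lost resolution: 10 − 7.6478 = 2.3522 bits.

2.35 bits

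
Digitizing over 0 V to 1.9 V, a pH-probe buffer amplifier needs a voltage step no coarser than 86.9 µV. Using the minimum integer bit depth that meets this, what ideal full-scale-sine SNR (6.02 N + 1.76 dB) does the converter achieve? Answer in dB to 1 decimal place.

Full-scale range = 1.9 V.
Levels needed ≥ 1.9/86.9 µV = 21860. 2^15 = 32768 suffices, so N_min = 15.
Ideal SNR at N = 15: 6.02·15 + 1.76 = 92.1 dB.

92.1 dB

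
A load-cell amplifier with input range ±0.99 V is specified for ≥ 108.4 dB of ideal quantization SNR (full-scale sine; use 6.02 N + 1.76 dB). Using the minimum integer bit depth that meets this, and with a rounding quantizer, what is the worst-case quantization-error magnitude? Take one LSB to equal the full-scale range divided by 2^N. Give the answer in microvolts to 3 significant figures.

3.78 µV

The full-scale span is 0.99 − (-0.99) = 1.98 V.
6.02 N + 1.76 ≥ 108.4 gives N ≥ 17.714, so the minimum integer is 18.
Step size = 1.98/262144 V = 7.5531 µV.
|e|_max = LSB/2 = 3.78 µV.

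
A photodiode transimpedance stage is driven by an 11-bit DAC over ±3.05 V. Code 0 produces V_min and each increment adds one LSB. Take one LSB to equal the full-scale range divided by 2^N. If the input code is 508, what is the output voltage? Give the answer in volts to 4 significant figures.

Full-scale range = 3.05 V − (-3.05 V) = 6.1 V. LSB = 6.1 V / 2^11.
V_out = -3.05 + 508 × (6.1/2048) V
      = -3.05 + 1.51309 = -1.53691 V.

-1.537 V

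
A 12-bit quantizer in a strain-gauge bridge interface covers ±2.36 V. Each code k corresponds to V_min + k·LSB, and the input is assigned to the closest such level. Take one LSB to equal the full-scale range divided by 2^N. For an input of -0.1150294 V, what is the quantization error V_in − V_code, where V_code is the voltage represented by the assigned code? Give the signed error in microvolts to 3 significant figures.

+205 µV

Full-scale range = 2.36 V − (-2.36 V) = 4.72 V. LSB = 4.72 V / 2^12 ≈ 1.152 mV.
Position in LSBs: (-0.1150294 − (-2.36)) × 4096/4.72 = 1948.1779; rounding gives k = 1948.
V_code = -2.36 + (1948/4096) × 4.72 = -0.1152343750 V.
Error = V_in − V_code = -0.1150294 − (-0.1152343750) = +205 µV.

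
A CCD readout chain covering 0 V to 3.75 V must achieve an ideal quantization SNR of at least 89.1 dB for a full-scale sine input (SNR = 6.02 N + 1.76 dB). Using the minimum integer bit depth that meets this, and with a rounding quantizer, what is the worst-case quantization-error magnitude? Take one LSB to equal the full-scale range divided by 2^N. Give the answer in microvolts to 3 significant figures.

V_FS = 3.75 V.
N ≥ (89.1 − 1.76)/6.02 = 14.508 → N_min = 15.
Step size = 3.75/32768 V = 114.44 µV.
Max error for round-to-nearest is LSB/2 = 57.2 µV.

57.2 µV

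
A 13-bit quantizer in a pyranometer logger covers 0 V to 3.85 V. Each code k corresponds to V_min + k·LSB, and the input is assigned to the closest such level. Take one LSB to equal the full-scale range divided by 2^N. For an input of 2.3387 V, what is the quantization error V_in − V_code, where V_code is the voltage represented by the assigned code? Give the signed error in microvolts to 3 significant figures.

Span = 3.85 V. LSB = 3.85 V / 2^13 ≈ 470.0 µV.
Position in LSBs: (2.3387 − (0)) × 8192/3.85 = 4976.2676; rounding gives k = 4976.
V_code = V_min + k × range/2^13 = 0 + 4976 × 3.85/8192 = 2.338574219 V.
Error = V_in − V_code = 2.3387 − (2.338574219) = +126 µV.

+126 µV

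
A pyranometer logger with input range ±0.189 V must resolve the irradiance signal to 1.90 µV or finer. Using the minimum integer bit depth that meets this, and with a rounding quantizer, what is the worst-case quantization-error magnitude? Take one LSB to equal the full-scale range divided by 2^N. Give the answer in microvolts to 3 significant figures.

0.721 µV

Full-scale range = 0.189 V − (-0.189 V) = 0.378 V.
0.378 V / 1.90 µV = 198900. Since 2^17 = 131072 and 2^18 = 262144, N = 18.
LSB = 0.378 V / 2^18 = 1.4420 µV.
Max error for round-to-nearest is LSB/2 = 0.721 µV.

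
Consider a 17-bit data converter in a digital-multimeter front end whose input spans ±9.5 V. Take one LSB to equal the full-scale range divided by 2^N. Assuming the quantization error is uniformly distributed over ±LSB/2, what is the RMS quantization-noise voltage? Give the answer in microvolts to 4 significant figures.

Full-scale range = 9.5 V − (-9.5 V) = 19 V.
Step size = 19/131072 V = 144.958 µV.
RMS of a uniform error over width LSB is LSB/√12 = 41.85 µV.

41.85 µV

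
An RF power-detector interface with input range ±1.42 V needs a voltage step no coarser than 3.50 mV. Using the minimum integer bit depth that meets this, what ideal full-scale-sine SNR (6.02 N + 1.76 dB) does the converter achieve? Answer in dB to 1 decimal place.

Range = 1.42 − (-1.42) = 2.84 V.
Need 2^N ≥ 2.84 V / 3.50 mV = 811.4 → N_min = 10.
Ideal SNR at N = 10: 6.02·10 + 1.76 = 62.0 dB.

62.0 dB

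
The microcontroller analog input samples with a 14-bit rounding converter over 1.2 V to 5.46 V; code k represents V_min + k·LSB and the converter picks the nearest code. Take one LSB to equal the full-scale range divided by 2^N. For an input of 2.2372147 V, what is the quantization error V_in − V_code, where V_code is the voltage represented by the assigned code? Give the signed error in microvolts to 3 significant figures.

Span: 5.46 V − (1.2 V) = 4.26 V. LSB = 4.26 V / 2^14 ≈ 260.0 µV.
(V_in − V_min)/LSB = (2.2372147 − (1.2)) × 16384/4.26 = 3989.1375 → nearest code k = 3989.
V_code = V_min + k × range/2^14 = 1.2 + 3989 × 4.26/16384 = 2.2371789551 V.
Error = V_in − V_code = 2.2372147 − (2.2371789551) = +35.7 µV.

+35.7 µV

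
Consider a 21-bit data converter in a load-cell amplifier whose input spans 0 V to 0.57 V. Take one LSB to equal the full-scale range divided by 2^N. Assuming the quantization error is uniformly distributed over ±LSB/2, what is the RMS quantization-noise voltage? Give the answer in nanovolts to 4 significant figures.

Span = 0.57 V.
Step size = 0.57/2097152 V = 271.797 nV.
σ_q = LSB/√12 = 271.797 nV/3.4641 = 78.46 nV.

78.46 nV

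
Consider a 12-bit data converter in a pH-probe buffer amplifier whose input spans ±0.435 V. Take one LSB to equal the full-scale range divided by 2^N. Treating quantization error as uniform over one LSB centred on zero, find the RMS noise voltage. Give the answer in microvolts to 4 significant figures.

61.32 µV

The full-scale span is 0.435 − (-0.435) = 0.87 V.
LSB = 0.87 V ÷ 2^12 = 0.87/4096 V = 212.402 µV.
V_rms = LSB/√12 = 212.402 µV / √12 = 61.32 µV.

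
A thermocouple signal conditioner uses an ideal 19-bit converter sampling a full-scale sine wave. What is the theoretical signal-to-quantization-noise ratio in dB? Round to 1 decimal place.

SNR = 6.02·19 + 1.76 = 116.14 dB.

116.1 dB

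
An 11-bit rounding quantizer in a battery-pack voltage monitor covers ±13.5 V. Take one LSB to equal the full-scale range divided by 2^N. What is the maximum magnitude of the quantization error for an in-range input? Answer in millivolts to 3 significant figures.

Span: 13.5 V − (-13.5 V) = 27 V.
One LSB is 27 V / 2048 = 13.184 mV.
A rounding quantizer has |error| ≤ LSB/2 = 6.59 mV.

6.59 mV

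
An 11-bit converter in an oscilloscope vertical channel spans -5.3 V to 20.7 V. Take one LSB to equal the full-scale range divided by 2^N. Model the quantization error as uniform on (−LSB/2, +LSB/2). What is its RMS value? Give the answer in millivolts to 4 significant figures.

3.665 mV

Full-scale range = 20.7 V − (-5.3 V) = 26 V.
One LSB is 26 V / 2048 = 12.6953 mV.
V_rms = LSB/√12 = 12.6953 mV / √12 = 3.665 mV.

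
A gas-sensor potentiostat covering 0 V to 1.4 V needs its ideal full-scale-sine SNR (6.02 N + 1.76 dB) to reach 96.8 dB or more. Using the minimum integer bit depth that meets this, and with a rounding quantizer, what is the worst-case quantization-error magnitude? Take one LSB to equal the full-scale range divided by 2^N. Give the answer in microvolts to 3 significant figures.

10.7 µV

V_FS = 1.4 V.
6.02 N + 1.76 ≥ 96.8 gives N ≥ 15.787, so the minimum integer is 16.
LSB = 1.4 V / 2^16 = 21.362 µV.
Half an LSB is 10.7 µV.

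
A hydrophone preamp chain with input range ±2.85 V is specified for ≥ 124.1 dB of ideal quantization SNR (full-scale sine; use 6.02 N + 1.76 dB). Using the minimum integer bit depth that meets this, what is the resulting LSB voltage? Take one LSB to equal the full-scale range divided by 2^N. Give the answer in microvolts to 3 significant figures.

Span: 2.85 V − (-2.85 V) = 5.7 V.
Required N = ⌈(124.1 − 1.76)/6.02⌉ = ⌈20.322⌉ = 21.
LSB = 5.7 V / 2^21 = 2.72 µV.

2.72 µV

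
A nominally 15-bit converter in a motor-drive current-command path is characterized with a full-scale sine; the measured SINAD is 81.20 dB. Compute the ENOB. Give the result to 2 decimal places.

ENOB = (SINAD − 1.76) / 6.02 = (81.20 − 1.76) / 6.02 = 79.44 / 6.02 = 13.1960.

13.20 bits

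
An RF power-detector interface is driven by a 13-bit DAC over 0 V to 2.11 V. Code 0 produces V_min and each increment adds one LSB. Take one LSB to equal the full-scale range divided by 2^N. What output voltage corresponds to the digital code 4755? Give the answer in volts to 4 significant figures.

1.225 V

Full-scale range = 2.11 V. LSB = 2.11 V / 2^13.
V_out = V_min + code × LSB = 0 V + 4755 × 2.11 V / 8192
      = 0 + 1.22474 = 1.22474 V.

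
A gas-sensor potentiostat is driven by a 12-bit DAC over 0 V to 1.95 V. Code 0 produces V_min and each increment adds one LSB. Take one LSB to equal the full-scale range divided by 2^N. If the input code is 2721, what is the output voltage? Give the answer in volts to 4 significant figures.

1.295 V

V_FS = 1.95 V. LSB = 1.95 V / 2^12.
V_out = 0 + 2721 × (1.95/4096) V
      = 0 V + 1.29540 V = 1.29540 V.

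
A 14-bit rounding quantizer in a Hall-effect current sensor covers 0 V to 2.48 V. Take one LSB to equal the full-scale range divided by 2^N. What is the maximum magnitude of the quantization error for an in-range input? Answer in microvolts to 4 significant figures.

V_FS = 2.48 V.
LSB = 2.48 V / 2^14 = 151.367 µV.
|e|_max = LSB/2 = 75.68 µV.

75.68 µV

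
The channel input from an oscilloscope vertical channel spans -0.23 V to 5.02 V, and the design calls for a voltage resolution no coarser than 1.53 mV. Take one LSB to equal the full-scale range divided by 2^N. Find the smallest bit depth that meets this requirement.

12 bits

The full-scale span is 5.02 − (-0.23) = 5.25 V.
Need 2^N ≥ 5.25 V / 1.53 mV = 3431 → N_min = 12.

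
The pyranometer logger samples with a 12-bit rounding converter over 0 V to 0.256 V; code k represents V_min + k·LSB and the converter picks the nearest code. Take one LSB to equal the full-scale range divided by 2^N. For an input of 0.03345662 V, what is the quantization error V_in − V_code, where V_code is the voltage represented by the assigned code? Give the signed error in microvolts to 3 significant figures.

+19.1 µV

Span = 0.256 V. LSB = 0.256 V / 2^12 ≈ 62.50 µV.
(V_in − V_min)/LSB = (0.03345662 − (0)) × 4096/0.256 = 535.3059 → nearest code k = 535.
V_code = 0 + (535/4096) × 0.256 = 0.03343750000 V.
Error = V_in − V_code = 0.03345662 − (0.03343750000) = +19.1 µV.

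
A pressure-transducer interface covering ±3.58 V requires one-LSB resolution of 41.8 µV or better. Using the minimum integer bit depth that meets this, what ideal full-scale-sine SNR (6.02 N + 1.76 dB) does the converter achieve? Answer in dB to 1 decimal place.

110.1 dB

Full-scale range = 3.58 V − (-3.58 V) = 7.16 V.
7.16 V / 41.8 µV = 171300. Since 2^17 = 131072 and 2^18 = 262144, N = 18.
Ideal SNR at N = 18: 6.02·18 + 1.76 = 110.1 dB.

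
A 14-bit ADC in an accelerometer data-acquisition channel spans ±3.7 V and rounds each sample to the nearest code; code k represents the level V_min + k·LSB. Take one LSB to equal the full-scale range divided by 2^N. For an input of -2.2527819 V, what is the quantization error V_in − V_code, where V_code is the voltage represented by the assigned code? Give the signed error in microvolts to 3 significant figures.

+99.0 µV

Range = 3.7 − (-3.7) = 7.4 V. LSB = 7.4 V / 2^14 ≈ 451.7 µV.
(-2.2527819 − (-3.7)) / LSB = 1.4472181 × 16384/7.4 = 3204.2191. Nearest integer: k = 3204.
V_code = V_min + k × range/2^14 = -3.7 + 3204 × 7.4/16384 = -2.2528808594 V.
V_in − V_code = -2.2527819 − (-2.2528808594) = +99.0 µV.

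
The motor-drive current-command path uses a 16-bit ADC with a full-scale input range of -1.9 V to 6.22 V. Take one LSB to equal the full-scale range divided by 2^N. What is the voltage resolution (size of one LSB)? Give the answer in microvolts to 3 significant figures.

Range = 6.22 − (-1.9) = 8.12 V.
Number of codes = 2^16 = 65536.
LSB = 8.12 V ÷ 2^16 = 8.12/65536 V = 124 µV.

124 µV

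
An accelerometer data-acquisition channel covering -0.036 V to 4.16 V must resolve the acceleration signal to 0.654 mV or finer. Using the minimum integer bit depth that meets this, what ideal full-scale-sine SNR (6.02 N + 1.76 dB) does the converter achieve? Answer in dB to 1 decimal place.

80.0 dB

Full-scale range = 4.16 V − (-0.036 V) = 4.196 V.
Required number of levels: 4.196/0.654 mV = 6415.9; smallest N with 2^N ≥ that is 13.
Ideal SNR at N = 13: 6.02·13 + 1.76 = 80.0 dB.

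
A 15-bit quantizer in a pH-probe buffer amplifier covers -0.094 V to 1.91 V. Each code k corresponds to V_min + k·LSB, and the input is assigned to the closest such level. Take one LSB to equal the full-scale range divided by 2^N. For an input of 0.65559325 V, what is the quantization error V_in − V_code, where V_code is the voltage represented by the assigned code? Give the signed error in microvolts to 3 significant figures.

Span: 1.91 V − (-0.094 V) = 2.004 V. LSB = 2.004 V / 2^15 ≈ 61.16 µV.
(0.65559325 − (-0.094)) / LSB = 0.74959325 × 32768/2.004 = 12256.8222. Nearest integer: k = 12257.
V_code = -0.094 + (12257/32768) × 2.004 = 0.65560412598 V.
e = 0.65559325 − (0.65560412598) = −10.9 µV.

−10.9 µV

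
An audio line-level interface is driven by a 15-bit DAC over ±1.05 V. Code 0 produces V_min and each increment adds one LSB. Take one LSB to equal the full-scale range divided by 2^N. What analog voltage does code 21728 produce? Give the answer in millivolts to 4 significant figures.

The full-scale span is 1.05 − (-1.05) = 2.1 V. LSB = 2.1 V / 2^15.
Output = V_min + (21728/32768) × range = -1.05 + 0.663086 × 2.1 V
      = -1.05 + 1.39248 = 0.342480 V.

342.5 mV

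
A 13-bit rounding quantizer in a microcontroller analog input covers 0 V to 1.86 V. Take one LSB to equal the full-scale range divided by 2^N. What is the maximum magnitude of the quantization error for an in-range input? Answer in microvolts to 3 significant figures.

Full-scale range = 1.86 V.
LSB = 1.86 V ÷ 2^13 = 1.86/8192 V = 227.05 µV.
A rounding quantizer has |error| ≤ LSB/2 = 114 µV.

114 µV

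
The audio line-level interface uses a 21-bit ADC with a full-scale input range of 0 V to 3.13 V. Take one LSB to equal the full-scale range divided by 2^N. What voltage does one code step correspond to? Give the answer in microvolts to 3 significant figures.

1.49 µV

Full-scale range = 3.13 V.
There are 2^21 = 2097152 steps.
One LSB is 3.13 V / 2097152 = 1.49 µV.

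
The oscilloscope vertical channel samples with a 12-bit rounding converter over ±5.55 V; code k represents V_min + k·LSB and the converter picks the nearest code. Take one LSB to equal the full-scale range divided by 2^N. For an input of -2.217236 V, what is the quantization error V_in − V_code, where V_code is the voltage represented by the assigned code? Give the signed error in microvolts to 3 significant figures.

−488 µV

The full-scale span is 5.55 − (-5.55) = 11.1 V. LSB = 11.1 V / 2^12 ≈ 2.710 mV.
(V_in − V_min)/LSB = (-2.217236 − (-5.55)) × 4096/11.1 = 1229.8199 → nearest code k = 1230.
Reconstructed level: -5.55 + 1230 × 11.1/4096 V = -2.216748047 V.
V_in − V_code = -2.217236 − (-2.216748047) = −488 µV.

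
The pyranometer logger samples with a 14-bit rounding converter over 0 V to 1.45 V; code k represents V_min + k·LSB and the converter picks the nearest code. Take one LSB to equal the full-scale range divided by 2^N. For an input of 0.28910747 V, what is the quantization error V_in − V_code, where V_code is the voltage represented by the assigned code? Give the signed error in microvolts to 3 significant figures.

−25.2 µV

Span = 1.45 V. LSB = 1.45 V / 2^14 ≈ 88.50 µV.
(0.28910747 − (0)) / LSB = 0.28910747 × 16384/1.45 = 3266.7150. Nearest integer: k = 3267.
Reconstructed level: 0 + 3267 × 1.45/16384 V = 0.28913269043 V.
V_in − V_code = 0.28910747 − (0.28913269043) = −25.2 µV.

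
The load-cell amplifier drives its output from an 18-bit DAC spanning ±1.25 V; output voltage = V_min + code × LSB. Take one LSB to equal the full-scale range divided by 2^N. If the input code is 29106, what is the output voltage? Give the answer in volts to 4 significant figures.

Full-scale range = 1.25 V − (-1.25 V) = 2.5 V. LSB = 2.5 V / 2^18.
V_out = V_min + code × LSB = -1.25 V + 29106 × 2.5 V / 262144
      = -1.25 V + 0.277576 V = -0.972424 V.

-0.9724 V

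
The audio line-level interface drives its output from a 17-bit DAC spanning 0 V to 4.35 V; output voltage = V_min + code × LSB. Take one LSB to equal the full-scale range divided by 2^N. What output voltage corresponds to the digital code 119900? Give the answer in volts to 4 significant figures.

3.979 V

V_FS = 4.35 V. LSB = 4.35 V / 2^17.
V_out = 0 + 119900 × (4.35/131072) V
      = 0 + 3.97923 = 3.97923 V.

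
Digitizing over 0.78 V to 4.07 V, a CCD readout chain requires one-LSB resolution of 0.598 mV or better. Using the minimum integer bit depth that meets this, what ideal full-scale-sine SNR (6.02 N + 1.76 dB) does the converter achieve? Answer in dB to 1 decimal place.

80.0 dB

Range = 4.07 − (0.78) = 3.29 V.
Required number of levels: 3.29/0.598 mV = 5501.7; smallest N with 2^N ≥ that is 13.
Ideal SNR at N = 13: 6.02·13 + 1.76 = 80.0 dB.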